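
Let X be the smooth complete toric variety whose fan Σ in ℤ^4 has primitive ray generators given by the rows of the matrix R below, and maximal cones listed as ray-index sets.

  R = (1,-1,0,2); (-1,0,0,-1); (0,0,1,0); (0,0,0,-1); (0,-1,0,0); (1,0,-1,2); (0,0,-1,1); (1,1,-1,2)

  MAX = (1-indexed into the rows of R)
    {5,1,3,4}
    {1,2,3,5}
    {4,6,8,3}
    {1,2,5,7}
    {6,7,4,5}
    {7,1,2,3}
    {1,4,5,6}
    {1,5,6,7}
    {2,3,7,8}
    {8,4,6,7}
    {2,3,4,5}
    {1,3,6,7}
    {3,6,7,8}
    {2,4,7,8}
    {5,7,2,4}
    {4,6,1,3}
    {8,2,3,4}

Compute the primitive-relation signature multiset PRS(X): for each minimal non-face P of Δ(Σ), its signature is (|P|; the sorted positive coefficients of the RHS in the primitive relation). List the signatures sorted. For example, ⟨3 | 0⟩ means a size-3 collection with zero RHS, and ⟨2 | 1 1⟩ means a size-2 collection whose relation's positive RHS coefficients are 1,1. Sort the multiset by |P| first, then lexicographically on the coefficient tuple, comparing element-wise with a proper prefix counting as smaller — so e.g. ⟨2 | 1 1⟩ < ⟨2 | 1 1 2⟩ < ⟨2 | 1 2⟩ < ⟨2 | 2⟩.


|primitive collections| = 8. Relations:

  P={2,6}:  v_{2} + v_{6} = v_{7}  ⇒ sig = ⟨2 | 1⟩
  P={5,8}:  v_{5} + v_{8} = v_{6}  ⇒ sig = ⟨2 | 1⟩
  P={1,8}:  v_{1} + v_{8} = v_{3} + 2·v_{6}  ⇒ sig = ⟨2 | 1 2⟩
  P={3,4,7}:  v_{3} + v_{4} + v_{7} = 0  ⇒ sig = ⟨3 | 0⟩
  P={1,2,4}:  v_{1} + v_{2} + v_{4} = v_{5}  ⇒ sig = ⟨3 | 1⟩
  P={3,5,6}:  v_{3} + v_{5} + v_{6} = v_{1}  ⇒ sig = ⟨3 | 1⟩
  P={1,4,7}:  v_{1} + v_{4} + v_{7} = v_{5} + v_{6}  ⇒ sig = ⟨3 | 1 1⟩
  P={3,5,7}:  v_{3} + v_{5} + v_{7} = v_{1} + v_{2}  ⇒ sig = ⟨3 | 1 1⟩

Sorted signature multiset PRS(X):
    ⟨2 | 1⟩
    ⟨2 | 1⟩
    ⟨2 | 1 2⟩
    ⟨3 | 0⟩
    ⟨3 | 1⟩
    ⟨3 | 1⟩
    ⟨3 | 1 1⟩
    ⟨3 | 1 1⟩


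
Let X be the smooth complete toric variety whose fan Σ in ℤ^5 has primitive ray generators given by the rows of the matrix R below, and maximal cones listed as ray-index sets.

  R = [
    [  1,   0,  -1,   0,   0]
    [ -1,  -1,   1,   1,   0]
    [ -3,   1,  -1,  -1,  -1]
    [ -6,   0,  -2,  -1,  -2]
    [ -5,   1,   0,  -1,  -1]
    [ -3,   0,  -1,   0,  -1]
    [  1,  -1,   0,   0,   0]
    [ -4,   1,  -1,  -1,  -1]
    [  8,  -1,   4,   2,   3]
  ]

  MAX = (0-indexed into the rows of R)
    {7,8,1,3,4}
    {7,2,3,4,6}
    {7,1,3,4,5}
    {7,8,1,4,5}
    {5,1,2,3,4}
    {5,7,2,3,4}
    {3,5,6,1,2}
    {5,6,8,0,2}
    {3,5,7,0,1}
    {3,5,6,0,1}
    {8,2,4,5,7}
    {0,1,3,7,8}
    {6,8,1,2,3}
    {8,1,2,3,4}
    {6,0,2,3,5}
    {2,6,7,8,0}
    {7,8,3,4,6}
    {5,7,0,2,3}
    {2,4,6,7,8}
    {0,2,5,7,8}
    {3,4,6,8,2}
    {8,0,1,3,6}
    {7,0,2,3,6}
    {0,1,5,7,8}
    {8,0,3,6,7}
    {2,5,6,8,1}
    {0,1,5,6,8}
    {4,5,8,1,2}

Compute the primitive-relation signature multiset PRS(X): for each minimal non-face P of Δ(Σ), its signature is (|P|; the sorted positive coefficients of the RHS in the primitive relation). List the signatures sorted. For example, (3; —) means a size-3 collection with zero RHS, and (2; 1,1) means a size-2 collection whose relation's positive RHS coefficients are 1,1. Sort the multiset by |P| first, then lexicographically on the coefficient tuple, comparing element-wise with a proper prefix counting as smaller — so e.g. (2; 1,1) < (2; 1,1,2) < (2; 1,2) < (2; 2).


|primitive collections| = 10. Relations:

  P = {0,4}:  v_{0} + v_{4} = v_{7}  so sig = (2; 1)
  P = {0,1,2}:  v_{0} + v_{1} + v_{2} = v_{5}  so sig = (3; 1)
  P = {3,5,8}:  v_{3} + v_{5} + v_{8} = v_{1}  so sig = (3; 1)
  P = {5,6,7}:  v_{5} + v_{6} + v_{7} = v_{3}  so sig = (3; 1)
  P = {1,2,7}:  v_{1} + v_{2} + v_{7} = v_{4} + v_{5}  so sig = (3; 1,1)
  P = {4,5,6}:  v_{4} + v_{5} + v_{6} = v_{2} + 2·v_{3} + v_{8}  so sig = (3; 1,1,2)
  P = {1,6,7}:  v_{1} + v_{6} + v_{7} = 2·v_{3} + v_{8}  so sig = (3; 1,2)
  P = {1,4,6}:  v_{1} + v_{4} + v_{6} = v_{2} + 3·v_{3} + 2·v_{8}  so sig = (3; 1,2,3)
  P = {0,2,3,8}:  v_{0} + v_{2} + v_{3} + v_{8} = 0  so sig = (4; —)
  P = {2,3,7,8}:  v_{2} + v_{3} + v_{7} + v_{8} = v_{4}  so sig = (4; 1)

so the primitive-relation signature multiset is
[(2; 1), (3; 1), (3; 1), (3; 1), (3; 1,1), (3; 1,1,2), (3; 1,2), (3; 1,2,3), (4; —), (4; 1)]


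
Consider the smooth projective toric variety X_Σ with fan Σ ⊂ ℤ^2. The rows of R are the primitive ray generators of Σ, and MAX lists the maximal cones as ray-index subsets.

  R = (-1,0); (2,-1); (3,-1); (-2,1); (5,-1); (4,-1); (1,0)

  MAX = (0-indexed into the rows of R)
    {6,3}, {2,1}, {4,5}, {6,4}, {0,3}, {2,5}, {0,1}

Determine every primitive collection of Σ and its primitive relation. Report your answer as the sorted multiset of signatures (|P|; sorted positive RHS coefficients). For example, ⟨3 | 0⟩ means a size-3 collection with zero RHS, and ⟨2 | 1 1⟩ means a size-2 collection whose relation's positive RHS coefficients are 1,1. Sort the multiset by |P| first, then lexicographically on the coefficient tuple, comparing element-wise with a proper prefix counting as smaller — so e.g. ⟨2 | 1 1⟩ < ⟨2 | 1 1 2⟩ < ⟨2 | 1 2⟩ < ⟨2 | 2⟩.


14 minimal non-faces of Δ(Σ) (on 7 rays):

  P = {0,6}:  v_{0} + v_{6} = 0  ⟹  sig = ⟨2 | 0⟩
  P = {1,3}:  v_{1} + v_{3} = 0  ⟹  sig = ⟨2 | 0⟩
  P = {0,2}:  v_{0} + v_{2} = v_{1}  ⟹  sig = ⟨2 | 1⟩
  P = {0,4}:  v_{0} + v_{4} = v_{5}  ⟹  sig = ⟨2 | 1⟩
  P = {0,5}:  v_{0} + v_{5} = v_{2}  ⟹  sig = ⟨2 | 1⟩
  P = {1,6}:  v_{1} + v_{6} = v_{2}  ⟹  sig = ⟨2 | 1⟩
  P = {2,3}:  v_{2} + v_{3} = v_{6}  ⟹  sig = ⟨2 | 1⟩
  P = {2,6}:  v_{2} + v_{6} = v_{5}  ⟹  sig = ⟨2 | 1⟩
  P = {5,6}:  v_{5} + v_{6} = v_{4}  ⟹  sig = ⟨2 | 1⟩
  P = {1,4}:  v_{1} + v_{4} = v_{2} + v_{5}  ⟹  sig = ⟨2 | 1 1⟩
  P = {1,5}:  v_{1} + v_{5} = 2·v_{2}  ⟹  sig = ⟨2 | 2⟩
  P = {2,4}:  v_{2} + v_{4} = 2·v_{5}  ⟹  sig = ⟨2 | 2⟩
  P = {3,5}:  v_{3} + v_{5} = 2·v_{6}  ⟹  sig = ⟨2 | 2⟩
  P = {3,4}:  v_{3} + v_{4} = 3·v_{6}  ⟹  sig = ⟨2 | 3⟩

so the primitive-relation signature multiset is
    ⟨2 | 0⟩
    ⟨2 | 0⟩
    ⟨2 | 1⟩
    ⟨2 | 1⟩
    ⟨2 | 1⟩
    ⟨2 | 1⟩
    ⟨2 | 1⟩
    ⟨2 | 1⟩
    ⟨2 | 1⟩
    ⟨2 | 1 1⟩
    ⟨2 | 2⟩
    ⟨2 | 2⟩
    ⟨2 | 2⟩
    ⟨2 | 3⟩


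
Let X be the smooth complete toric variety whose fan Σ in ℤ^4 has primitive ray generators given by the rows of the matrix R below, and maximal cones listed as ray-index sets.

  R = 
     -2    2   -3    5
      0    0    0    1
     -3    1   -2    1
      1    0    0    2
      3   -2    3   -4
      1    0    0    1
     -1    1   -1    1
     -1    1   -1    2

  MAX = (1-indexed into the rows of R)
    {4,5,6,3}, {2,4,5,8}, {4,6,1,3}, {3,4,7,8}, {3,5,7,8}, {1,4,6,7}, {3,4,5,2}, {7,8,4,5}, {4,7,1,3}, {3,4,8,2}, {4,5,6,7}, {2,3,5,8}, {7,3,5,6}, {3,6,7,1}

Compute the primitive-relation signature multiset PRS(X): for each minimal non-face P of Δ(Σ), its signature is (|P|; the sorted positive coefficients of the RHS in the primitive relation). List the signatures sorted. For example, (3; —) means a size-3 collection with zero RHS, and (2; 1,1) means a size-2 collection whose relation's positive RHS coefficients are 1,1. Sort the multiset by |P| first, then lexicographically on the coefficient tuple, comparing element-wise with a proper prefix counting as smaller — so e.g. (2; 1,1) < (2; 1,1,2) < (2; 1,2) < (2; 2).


Σ has 9 primitive collections:

  P={1,5}:  v_{1} + v_{5} = v_{6}  so sig = (2; 1)
  P={2,6}:  v_{2} + v_{6} = v_{4}  so sig = (2; 1)
  P={2,7}:  v_{2} + v_{7} = v_{8}  so sig = (2; 1)
  P={6,8}:  v_{6} + v_{8} = v_{4} + v_{7}  so sig = (2; 1,1)
  P={1,2}:  v_{1} + v_{2} = v_{3} + 2·v_{4} + v_{7}  so sig = (2; 1,1,2)
  P={1,8}:  v_{1} + v_{8} = v_{3} + 2·v_{4} + 2·v_{7}  so sig = (2; 1,2,2)
  P={3,4,5,7}:  v_{3} + v_{4} + v_{5} + v_{7} = 0  so sig = (4; —)
  P={3,4,5,8}:  v_{3} + v_{4} + v_{5} + v_{8} = v_{2}  so sig = (4; 1)
  P={3,4,6,7}:  v_{3} + v_{4} + v_{6} + v_{7} = v_{1}  so sig = (4; 1)

Signatures (|P|; sorted positive RHS coefficients), sorted:
    (2; 1)
    (2; 1)
    (2; 1)
    (2; 1,1)
    (2; 1,1,2)
    (2; 1,2,2)
    (4; —)
    (4; 1)
    (4; 1)


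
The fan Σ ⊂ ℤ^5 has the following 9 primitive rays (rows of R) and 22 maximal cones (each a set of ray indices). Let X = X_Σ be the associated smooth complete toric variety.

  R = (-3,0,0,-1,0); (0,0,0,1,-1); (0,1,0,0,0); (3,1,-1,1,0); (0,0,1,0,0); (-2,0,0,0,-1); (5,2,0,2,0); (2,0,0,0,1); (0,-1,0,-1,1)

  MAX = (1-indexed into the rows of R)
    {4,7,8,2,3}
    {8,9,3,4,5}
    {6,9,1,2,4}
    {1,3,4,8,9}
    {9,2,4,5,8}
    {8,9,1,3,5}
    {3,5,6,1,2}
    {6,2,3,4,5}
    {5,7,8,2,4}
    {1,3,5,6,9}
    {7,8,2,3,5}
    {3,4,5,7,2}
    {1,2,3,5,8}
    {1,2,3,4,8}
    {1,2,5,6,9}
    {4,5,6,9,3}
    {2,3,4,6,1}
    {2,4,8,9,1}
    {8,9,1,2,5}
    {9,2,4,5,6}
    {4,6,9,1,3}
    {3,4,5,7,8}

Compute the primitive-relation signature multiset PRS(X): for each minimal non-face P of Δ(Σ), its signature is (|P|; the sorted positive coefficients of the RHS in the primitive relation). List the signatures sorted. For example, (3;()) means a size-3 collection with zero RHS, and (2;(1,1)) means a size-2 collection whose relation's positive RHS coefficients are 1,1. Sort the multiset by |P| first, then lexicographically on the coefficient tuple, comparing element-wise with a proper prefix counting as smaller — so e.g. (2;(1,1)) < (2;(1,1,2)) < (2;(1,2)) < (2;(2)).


Minimal non-faces — 7 found among 9 rays, 22 max cones:

  P = {6,8}:  v_{6} + v_{8} = 0  so sig = (2;())
  P = {7,9}:  v_{7} + v_{9} = v_{4} + v_{5} + v_{8}  so sig = (2;(1,1,1))
  P = {6,7}:  v_{6} + v_{7} = v_{2} + v_{3} + v_{4} + v_{5}  so sig = (2;(1,1,1,1))
  P = {1,7}:  v_{1} + v_{7} = v_{2} + 2·v_{3} + v_{8}  so sig = (2;(1,1,2))
  P = {2,3,9}:  v_{2} + v_{3} + v_{9} = 0  so sig = (3;())
  P = {1,4,5}:  v_{1} + v_{4} + v_{5} = v_{3}  so sig = (3;(1))
  P = {2,3,4,5,8}:  v_{2} + v_{3} + v_{4} + v_{5} + v_{8} = v_{7}  so sig = (5;(1))

Sorted signature multiset PRS(X):
    |P|=2: 4 collections, coeffs (), (1,1,1), (1,1,1,1), (1,1,2)
    |P|=3: 2 collections, coeffs (), (1)
    |P|=5: 1 collection, coeffs (1)


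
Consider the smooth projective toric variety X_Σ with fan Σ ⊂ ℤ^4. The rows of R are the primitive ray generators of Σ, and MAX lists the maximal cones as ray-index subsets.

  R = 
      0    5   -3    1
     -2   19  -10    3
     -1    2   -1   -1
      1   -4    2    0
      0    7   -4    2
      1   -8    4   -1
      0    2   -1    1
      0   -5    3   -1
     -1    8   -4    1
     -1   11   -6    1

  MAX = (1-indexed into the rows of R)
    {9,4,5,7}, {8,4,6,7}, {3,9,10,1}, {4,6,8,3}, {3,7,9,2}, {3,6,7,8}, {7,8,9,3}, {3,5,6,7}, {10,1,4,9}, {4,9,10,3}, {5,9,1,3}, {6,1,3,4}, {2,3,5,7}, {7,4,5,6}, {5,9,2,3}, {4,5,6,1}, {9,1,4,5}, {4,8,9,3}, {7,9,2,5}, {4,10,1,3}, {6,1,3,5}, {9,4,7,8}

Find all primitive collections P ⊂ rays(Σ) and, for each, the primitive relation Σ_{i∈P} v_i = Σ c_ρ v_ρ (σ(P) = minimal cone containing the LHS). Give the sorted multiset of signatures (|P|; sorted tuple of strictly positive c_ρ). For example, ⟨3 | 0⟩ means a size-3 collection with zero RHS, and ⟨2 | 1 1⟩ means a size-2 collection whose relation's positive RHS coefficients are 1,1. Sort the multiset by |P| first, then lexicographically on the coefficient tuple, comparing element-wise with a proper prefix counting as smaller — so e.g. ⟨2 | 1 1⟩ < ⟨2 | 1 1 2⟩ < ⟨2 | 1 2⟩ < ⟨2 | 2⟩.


Σ has 17 primitive collections:

  {1,8}:  v_{1} + v_{8} = 0  so sig = ⟨2 | 0⟩
  {6,9}:  v_{6} + v_{9} = 0  so sig = ⟨2 | 0⟩
  {1,7}:  v_{1} + v_{7} = v_{5}  so sig = ⟨2 | 1⟩
  {5,8}:  v_{5} + v_{8} = v_{7}  so sig = ⟨2 | 1⟩
  {2,4}:  v_{2} + v_{4} = v_{5} + v_{9}  so sig = ⟨2 | 1 1⟩
  {7,10}:  v_{7} + v_{10} = v_{1} + v_{9}  so sig = ⟨2 | 1 1⟩
  {2,6}:  v_{2} + v_{6} = v_{3} + v_{5} + v_{7}  so sig = ⟨2 | 1 1 1⟩
  {6,10}:  v_{6} + v_{10} = v_{1} + v_{3} + v_{4}  so sig = ⟨2 | 1 1 1⟩
  {8,10}:  v_{8} + v_{10} = v_{3} + v_{4} + v_{9}  so sig = ⟨2 | 1 1 1⟩
  {2,10}:  v_{2} + v_{10} = v_{1} + v_{3} + v_{5} + 2·v_{9}  so sig = ⟨2 | 1 1 1 2⟩
  {1,2}:  v_{1} + v_{2} = v_{3} + 2·v_{5} + v_{9}  so sig = ⟨2 | 1 1 2⟩
  {2,8}:  v_{2} + v_{8} = v_{3} + 2·v_{7} + v_{9}  so sig = ⟨2 | 1 1 2⟩
  {5,10}:  v_{5} + v_{10} = 2·v_{1} + v_{9}  so sig = ⟨2 | 1 2⟩
  {3,4,7}:  v_{3} + v_{4} + v_{7} = 0  so sig = ⟨3 | 0⟩
  {3,4,5}:  v_{3} + v_{4} + v_{5} = v_{1}  so sig = ⟨3 | 1⟩
  {1,3,4,9}:  v_{1} + v_{3} + v_{4} + v_{9} = v_{10}  so sig = ⟨4 | 1⟩
  {3,5,7,9}:  v_{3} + v_{5} + v_{7} + v_{9} = v_{2}  so sig = ⟨4 | 1⟩

Signatures (|P|; sorted positive RHS coefficients), sorted:
    |P|=2: 13 collections, coeffs (), (), (1), (1), (1,1), (1,1), (1,1,1), (1,1,1), (1,1,1), (1,1,1,2), (1,1,2), (1,1,2), (1,2)
    |P|=3: 2 collections, coeffs (), (1)
    |P|=4: 2 collections, coeffs (1), (1)


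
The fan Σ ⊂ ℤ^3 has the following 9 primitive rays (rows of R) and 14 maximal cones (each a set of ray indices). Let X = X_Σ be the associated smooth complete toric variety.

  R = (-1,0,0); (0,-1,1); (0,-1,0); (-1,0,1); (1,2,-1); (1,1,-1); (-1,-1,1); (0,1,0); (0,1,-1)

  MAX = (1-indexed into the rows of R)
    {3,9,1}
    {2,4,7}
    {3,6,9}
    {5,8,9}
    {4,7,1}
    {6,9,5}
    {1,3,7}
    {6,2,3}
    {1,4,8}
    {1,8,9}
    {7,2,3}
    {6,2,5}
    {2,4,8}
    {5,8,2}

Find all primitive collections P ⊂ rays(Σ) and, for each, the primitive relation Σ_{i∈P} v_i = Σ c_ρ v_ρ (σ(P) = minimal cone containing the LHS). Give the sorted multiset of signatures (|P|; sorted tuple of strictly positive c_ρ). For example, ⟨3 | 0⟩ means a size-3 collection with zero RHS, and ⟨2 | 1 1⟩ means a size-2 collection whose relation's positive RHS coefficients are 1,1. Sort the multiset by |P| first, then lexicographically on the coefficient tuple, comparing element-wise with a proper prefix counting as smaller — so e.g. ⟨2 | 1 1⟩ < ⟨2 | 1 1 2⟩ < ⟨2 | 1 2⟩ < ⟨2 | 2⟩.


Σ has 15 primitive collections:

  • {2,9}:  v_{2} + v_{9} = 0  →  sig = ⟨2 | 0⟩
  • {3,8}:  v_{3} + v_{8} = 0  →  sig = ⟨2 | 0⟩
  • {6,7}:  v_{6} + v_{7} = 0  →  sig = ⟨2 | 0⟩
  • {1,2}:  v_{1} + v_{2} = v_{7}  →  sig = ⟨2 | 1⟩
  • {1,6}:  v_{1} + v_{6} = v_{9}  →  sig = ⟨2 | 1⟩
  • {3,4}:  v_{3} + v_{4} = v_{7}  →  sig = ⟨2 | 1⟩
  • {3,5}:  v_{3} + v_{5} = v_{6}  →  sig = ⟨2 | 1⟩
  • {4,6}:  v_{4} + v_{6} = v_{8}  →  sig = ⟨2 | 1⟩
  • {5,7}:  v_{5} + v_{7} = v_{8}  →  sig = ⟨2 | 1⟩
  • {6,8}:  v_{6} + v_{8} = v_{5}  →  sig = ⟨2 | 1⟩
  • {7,8}:  v_{7} + v_{8} = v_{4}  →  sig = ⟨2 | 1⟩
  • {7,9}:  v_{7} + v_{9} = v_{1}  →  sig = ⟨2 | 1⟩
  • {1,5}:  v_{1} + v_{5} = v_{8} + v_{9}  →  sig = ⟨2 | 1 1⟩
  • {4,9}:  v_{4} + v_{9} = v_{1} + v_{8}  →  sig = ⟨2 | 1 1⟩
  • {4,5}:  v_{4} + v_{5} = 2·v_{8}  →  sig = ⟨2 | 2⟩

so the primitive-relation signature multiset is
[⟨2 | 0⟩, ⟨2 | 0⟩, ⟨2 | 0⟩, ⟨2 | 1⟩, ⟨2 | 1⟩, ⟨2 | 1⟩, ⟨2 | 1⟩, ⟨2 | 1⟩, ⟨2 | 1⟩, ⟨2 | 1⟩, ⟨2 | 1⟩, ⟨2 | 1⟩, ⟨2 | 1 1⟩, ⟨2 | 1 1⟩, ⟨2 | 2⟩]


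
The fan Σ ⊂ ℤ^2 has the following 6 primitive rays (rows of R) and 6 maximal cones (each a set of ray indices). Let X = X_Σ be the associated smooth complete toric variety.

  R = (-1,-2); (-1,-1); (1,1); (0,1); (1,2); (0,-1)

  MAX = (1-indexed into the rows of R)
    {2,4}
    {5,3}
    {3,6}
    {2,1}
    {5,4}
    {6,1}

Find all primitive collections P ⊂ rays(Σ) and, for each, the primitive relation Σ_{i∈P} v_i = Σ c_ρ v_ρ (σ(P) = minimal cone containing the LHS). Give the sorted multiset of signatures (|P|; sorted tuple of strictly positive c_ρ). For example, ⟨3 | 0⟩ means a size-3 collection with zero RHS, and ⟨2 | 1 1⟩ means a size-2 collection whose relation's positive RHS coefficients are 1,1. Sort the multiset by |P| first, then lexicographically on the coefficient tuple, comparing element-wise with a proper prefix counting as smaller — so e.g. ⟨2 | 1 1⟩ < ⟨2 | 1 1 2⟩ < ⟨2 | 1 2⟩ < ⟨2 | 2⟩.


Primitive collections (9):

  {1,5}:  v_{1} + v_{5} = 0  →  sig = ⟨2 | 0⟩
  {2,3}:  v_{2} + v_{3} = 0  →  sig = ⟨2 | 0⟩
  {4,6}:  v_{4} + v_{6} = 0  →  sig = ⟨2 | 0⟩
  {1,3}:  v_{1} + v_{3} = v_{6}  →  sig = ⟨2 | 1⟩
  {1,4}:  v_{1} + v_{4} = v_{2}  →  sig = ⟨2 | 1⟩
  {2,5}:  v_{2} + v_{5} = v_{4}  →  sig = ⟨2 | 1⟩
  {2,6}:  v_{2} + v_{6} = v_{1}  →  sig = ⟨2 | 1⟩
  {3,4}:  v_{3} + v_{4} = v_{5}  →  sig = ⟨2 | 1⟩
  {5,6}:  v_{5} + v_{6} = v_{3}  →  sig = ⟨2 | 1⟩

so the primitive-relation signature multiset is
    ⟨2 | 0⟩
    ⟨2 | 0⟩
    ⟨2 | 0⟩
    ⟨2 | 1⟩
    ⟨2 | 1⟩
    ⟨2 | 1⟩
    ⟨2 | 1⟩
    ⟨2 | 1⟩
    ⟨2 | 1⟩


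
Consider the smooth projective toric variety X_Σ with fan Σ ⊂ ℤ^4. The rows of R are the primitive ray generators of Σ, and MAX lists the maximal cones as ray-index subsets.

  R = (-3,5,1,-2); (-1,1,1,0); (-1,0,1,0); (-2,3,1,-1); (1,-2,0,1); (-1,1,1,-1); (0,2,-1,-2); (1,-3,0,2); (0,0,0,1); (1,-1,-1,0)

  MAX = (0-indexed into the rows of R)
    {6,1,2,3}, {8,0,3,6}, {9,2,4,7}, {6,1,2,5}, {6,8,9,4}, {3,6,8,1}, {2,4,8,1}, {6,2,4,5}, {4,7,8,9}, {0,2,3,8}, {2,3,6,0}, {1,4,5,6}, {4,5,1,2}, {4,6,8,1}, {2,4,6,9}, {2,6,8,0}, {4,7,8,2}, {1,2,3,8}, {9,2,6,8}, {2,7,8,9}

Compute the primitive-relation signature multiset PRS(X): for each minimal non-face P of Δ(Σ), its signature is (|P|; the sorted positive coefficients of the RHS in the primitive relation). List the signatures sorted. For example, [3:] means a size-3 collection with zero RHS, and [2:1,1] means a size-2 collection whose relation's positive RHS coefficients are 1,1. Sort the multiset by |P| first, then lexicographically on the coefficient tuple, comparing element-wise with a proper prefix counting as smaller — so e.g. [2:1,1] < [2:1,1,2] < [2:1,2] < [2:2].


20 minimal non-faces of Δ(Σ) (on 10 rays):

  P={1,9}:  v_{1} + v_{9} = 0 ; sig = [2:]
  P={0,4}:  v_{0} + v_{4} = v_{3} ; sig = [2:1]
  P={3,4}:  v_{3} + v_{4} = v_{1} ; sig = [2:1]
  P={5,8}:  v_{5} + v_{8} = v_{1} ; sig = [2:1]
  P={6,7}:  v_{6} + v_{7} = v_{9} ; sig = [2:1]
  P={3,7}:  v_{3} + v_{7} = v_{2} + v_{8} ; sig = [2:1,1]
  P={5,7}:  v_{5} + v_{7} = v_{2} + v_{4} ; sig = [2:1,1]
  P={1,7}:  v_{1} + v_{7} = v_{2} + v_{4} + v_{8} ; sig = [2:1,1,1]
  P={3,9}:  v_{3} + v_{9} = v_{2} + v_{6} + v_{8} ; sig = [2:1,1,1]
  P={5,9}:  v_{5} + v_{9} = v_{2} + v_{4} + v_{6} ; sig = [2:1,1,1]
  P={0,5}:  v_{0} + v_{5} = v_{1} + v_{2} + v_{3} + v_{6} ; sig = [2:1,1,1,1]
  P={3,5}:  v_{3} + v_{5} = 2·v_{1} + v_{2} + v_{6} ; sig = [2:1,1,2]
  P={0,7}:  v_{0} + v_{7} = 2·v_{2} + v_{6} + 2·v_{8} ; sig = [2:1,2,2]
  P={0,1}:  v_{0} + v_{1} = 2·v_{3} ; sig = [2:2]
  P={0,9}:  v_{0} + v_{9} = 2·v_{2} + 2·v_{6} + 2·v_{8} ; sig = [2:2,2,2]
  P={2,4,6,8}:  v_{2} + v_{4} + v_{6} + v_{8} = 0 ; sig = [4:]
  P={1,2,4,6}:  v_{1} + v_{2} + v_{4} + v_{6} = v_{5} ; sig = [4:1]
  P={1,2,6,8}:  v_{1} + v_{2} + v_{6} + v_{8} = v_{3} ; sig = [4:1]
  P={2,3,6,8}:  v_{2} + v_{3} + v_{6} + v_{8} = v_{0} ; sig = [4:1]
  P={2,4,8,9}:  v_{2} + v_{4} + v_{8} + v_{9} = v_{7} ; sig = [4:1]

Hence PRS(X_Σ) =
    [2:]
    [2:1]
    [2:1]
    [2:1]
    [2:1]
    [2:1,1]
    [2:1,1]
    [2:1,1,1]
    [2:1,1,1]
    [2:1,1,1]
    [2:1,1,1,1]
    [2:1,1,2]
    [2:1,2,2]
    [2:2]
    [2:2,2,2]
    [4:]
    [4:1]
    [4:1]
    [4:1]
    [4:1]


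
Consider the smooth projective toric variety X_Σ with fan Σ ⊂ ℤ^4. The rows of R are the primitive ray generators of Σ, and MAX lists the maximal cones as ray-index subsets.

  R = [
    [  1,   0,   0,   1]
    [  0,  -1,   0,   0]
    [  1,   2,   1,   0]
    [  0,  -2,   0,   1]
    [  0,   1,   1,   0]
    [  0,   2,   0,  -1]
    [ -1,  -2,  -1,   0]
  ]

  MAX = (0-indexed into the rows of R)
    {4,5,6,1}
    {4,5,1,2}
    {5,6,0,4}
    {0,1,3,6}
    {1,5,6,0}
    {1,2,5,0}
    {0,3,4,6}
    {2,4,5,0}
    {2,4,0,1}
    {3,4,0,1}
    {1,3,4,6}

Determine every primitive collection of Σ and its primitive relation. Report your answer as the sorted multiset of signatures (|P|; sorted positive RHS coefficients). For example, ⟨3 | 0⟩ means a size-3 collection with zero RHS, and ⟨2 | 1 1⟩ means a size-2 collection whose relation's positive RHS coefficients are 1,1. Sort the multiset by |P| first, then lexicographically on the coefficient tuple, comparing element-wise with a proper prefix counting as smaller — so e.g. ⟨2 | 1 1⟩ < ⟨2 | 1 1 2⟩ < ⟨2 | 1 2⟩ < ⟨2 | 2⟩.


Primitive collections (5):

  P = {2,6}:  v_{2} + v_{6} = 0  ⇒ sig = ⟨2 | 0⟩
  P = {3,5}:  v_{3} + v_{5} = 0  ⇒ sig = ⟨2 | 0⟩
  P = {2,3}:  v_{2} + v_{3} = v_{0} + v_{1} + v_{4}  ⇒ sig = ⟨2 | 1 1 1⟩
  P = {0,1,4,5}:  v_{0} + v_{1} + v_{4} + v_{5} = v_{2}  ⇒ sig = ⟨4 | 1⟩
  P = {0,1,4,6}:  v_{0} + v_{1} + v_{4} + v_{6} = v_{3}  ⇒ sig = ⟨4 | 1⟩

so the primitive-relation signature multiset is
{ ⟨2 | 0⟩ ×2,  ⟨2 | 1 1 1⟩,  ⟨4 | 1⟩ ×2 }


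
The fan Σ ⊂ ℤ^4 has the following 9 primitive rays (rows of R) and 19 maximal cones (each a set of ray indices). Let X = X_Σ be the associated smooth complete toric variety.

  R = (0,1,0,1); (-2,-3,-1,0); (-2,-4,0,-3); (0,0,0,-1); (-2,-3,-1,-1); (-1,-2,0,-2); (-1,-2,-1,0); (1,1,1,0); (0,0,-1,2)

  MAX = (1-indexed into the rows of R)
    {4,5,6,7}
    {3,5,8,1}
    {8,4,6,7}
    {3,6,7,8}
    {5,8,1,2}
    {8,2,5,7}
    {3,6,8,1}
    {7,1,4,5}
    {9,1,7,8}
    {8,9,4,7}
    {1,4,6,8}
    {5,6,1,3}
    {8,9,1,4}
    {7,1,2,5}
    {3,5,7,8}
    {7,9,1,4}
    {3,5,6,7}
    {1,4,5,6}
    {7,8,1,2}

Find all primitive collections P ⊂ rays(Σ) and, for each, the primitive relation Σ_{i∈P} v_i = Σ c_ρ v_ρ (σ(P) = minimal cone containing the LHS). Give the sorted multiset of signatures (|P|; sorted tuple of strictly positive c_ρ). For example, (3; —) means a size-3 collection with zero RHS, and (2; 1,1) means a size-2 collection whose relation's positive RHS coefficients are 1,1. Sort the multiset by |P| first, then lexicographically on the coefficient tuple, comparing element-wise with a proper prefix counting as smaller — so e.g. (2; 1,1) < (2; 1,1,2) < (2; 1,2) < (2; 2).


Primitive collections (14):

  {2,4}:  v_{2} + v_{4} = v_{5}  ⟹  sig = (2; 1)
  {6,9}:  v_{6} + v_{9} = v_{7}  ⟹  sig = (2; 1)
  {3,9}:  v_{3} + v_{9} = v_{5} + v_{7} + v_{8}  ⟹  sig = (2; 1,1,1)
  {2,6}:  v_{2} + v_{6} = 2·v_{5} + v_{8}  ⟹  sig = (2; 1,2)
  {5,9}:  v_{5} + v_{9} = v_{1} + 2·v_{7}  ⟹  sig = (2; 1,2)
  {2,9}:  v_{2} + v_{9} = 2·v_{1} + 3·v_{7} + v_{8}  ⟹  sig = (2; 1,2,3)
  {3,4}:  v_{3} + v_{4} = 2·v_{6}  ⟹  sig = (2; 2)
  {2,3}:  v_{2} + v_{3} = 3·v_{5} + 2·v_{8}  ⟹  sig = (2; 2,3)
  {1,6,7}:  v_{1} + v_{6} + v_{7} = v_{5}  ⟹  sig = (3; 1)
  {4,5,8}:  v_{4} + v_{5} + v_{8} = v_{6}  ⟹  sig = (3; 1)
  {5,6,8}:  v_{5} + v_{6} + v_{8} = v_{3}  ⟹  sig = (3; 1)
  {1,3,7}:  v_{1} + v_{3} + v_{7} = 2·v_{5} + v_{8}  ⟹  sig = (3; 1,2)
  {1,4,7,8}:  v_{1} + v_{4} + v_{7} + v_{8} = 0  ⟹  sig = (4; —)
  {1,5,7,8}:  v_{1} + v_{5} + v_{7} + v_{8} = v_{2}  ⟹  sig = (4; 1)

so the primitive-relation signature multiset is
    |P|=2: 8 collections, coeffs (1), (1), (1,1,1), (1,2), (1,2), (1,2,3), (2), (2,3)
    |P|=3: 4 collections, coeffs (1), (1), (1), (1,2)
    |P|=4: 2 collections, coeffs (), (1)


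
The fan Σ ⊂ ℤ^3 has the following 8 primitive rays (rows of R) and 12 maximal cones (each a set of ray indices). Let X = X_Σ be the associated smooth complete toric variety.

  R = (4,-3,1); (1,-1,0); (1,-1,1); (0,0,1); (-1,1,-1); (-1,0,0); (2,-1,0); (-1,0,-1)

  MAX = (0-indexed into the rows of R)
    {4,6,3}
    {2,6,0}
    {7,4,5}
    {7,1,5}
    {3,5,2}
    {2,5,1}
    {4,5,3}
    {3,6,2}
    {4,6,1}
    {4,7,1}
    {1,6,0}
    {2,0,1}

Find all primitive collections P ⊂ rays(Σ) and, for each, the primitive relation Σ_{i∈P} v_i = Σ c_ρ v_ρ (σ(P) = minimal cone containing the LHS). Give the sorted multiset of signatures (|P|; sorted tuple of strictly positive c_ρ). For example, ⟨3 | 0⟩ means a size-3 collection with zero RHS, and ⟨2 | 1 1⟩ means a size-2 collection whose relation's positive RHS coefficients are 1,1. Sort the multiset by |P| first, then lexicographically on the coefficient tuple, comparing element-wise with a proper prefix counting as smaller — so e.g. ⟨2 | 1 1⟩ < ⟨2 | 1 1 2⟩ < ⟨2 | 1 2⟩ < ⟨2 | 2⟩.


|primitive collections| = 12. Relations:

  {2,4}:  v_{2} + v_{4} = 0  →  sig = ⟨2 | 0⟩
  {1,3}:  v_{1} + v_{3} = v_{2}  →  sig = ⟨2 | 1⟩
  {3,7}:  v_{3} + v_{7} = v_{5}  →  sig = ⟨2 | 1⟩
  {5,6}:  v_{5} + v_{6} = v_{1}  →  sig = ⟨2 | 1⟩
  {0,4}:  v_{0} + v_{4} = v_{1} + v_{6}  →  sig = ⟨2 | 1 1⟩
  {2,7}:  v_{2} + v_{7} = v_{1} + v_{5}  →  sig = ⟨2 | 1 1⟩
  {0,3}:  v_{0} + v_{3} = 2·v_{2} + v_{6}  →  sig = ⟨2 | 1 2⟩
  {0,5}:  v_{0} + v_{5} = 2·v_{1} + v_{2}  →  sig = ⟨2 | 1 2⟩
  {6,7}:  v_{6} + v_{7} = 2·v_{1} + v_{4}  →  sig = ⟨2 | 1 2⟩
  {0,7}:  v_{0} + v_{7} = 3·v_{1}  →  sig = ⟨2 | 3⟩
  {1,2,6}:  v_{1} + v_{2} + v_{6} = v_{0}  →  sig = ⟨3 | 1⟩
  {1,4,5}:  v_{1} + v_{4} + v_{5} = v_{7}  →  sig = ⟨3 | 1⟩

so the primitive-relation signature multiset is
{ ⟨2 | 0⟩,  ⟨2 | 1⟩ ×3,  ⟨2 | 1 1⟩ ×2,  ⟨2 | 1 2⟩ ×3,  ⟨2 | 3⟩,  ⟨3 | 1⟩ ×2 }


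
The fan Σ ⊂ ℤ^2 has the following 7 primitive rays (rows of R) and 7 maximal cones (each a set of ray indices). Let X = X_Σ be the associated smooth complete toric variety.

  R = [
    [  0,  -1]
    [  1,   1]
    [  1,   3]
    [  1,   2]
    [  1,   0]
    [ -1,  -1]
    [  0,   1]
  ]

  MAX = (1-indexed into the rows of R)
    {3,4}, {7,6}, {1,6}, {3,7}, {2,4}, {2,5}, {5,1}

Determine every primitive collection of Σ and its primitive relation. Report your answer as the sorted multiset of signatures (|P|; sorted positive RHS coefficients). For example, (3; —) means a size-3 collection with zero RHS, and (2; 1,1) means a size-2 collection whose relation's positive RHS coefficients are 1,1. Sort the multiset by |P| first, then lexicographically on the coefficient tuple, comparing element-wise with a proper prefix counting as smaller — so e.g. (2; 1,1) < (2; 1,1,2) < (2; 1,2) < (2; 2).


14 minimal non-faces of Δ(Σ) (on 7 rays):

  {1,7}:  v_{1} + v_{7} = 0 ; sig = (2; —)
  {2,6}:  v_{2} + v_{6} = 0 ; sig = (2; —)
  {1,2}:  v_{1} + v_{2} = v_{5} ; sig = (2; 1)
  {1,3}:  v_{1} + v_{3} = v_{4} ; sig = (2; 1)
  {1,4}:  v_{1} + v_{4} = v_{2} ; sig = (2; 1)
  {2,7}:  v_{2} + v_{7} = v_{4} ; sig = (2; 1)
  {4,6}:  v_{4} + v_{6} = v_{7} ; sig = (2; 1)
  {4,7}:  v_{4} + v_{7} = v_{3} ; sig = (2; 1)
  {5,6}:  v_{5} + v_{6} = v_{1} ; sig = (2; 1)
  {5,7}:  v_{5} + v_{7} = v_{2} ; sig = (2; 1)
  {3,5}:  v_{3} + v_{5} = v_{2} + v_{4} ; sig = (2; 1,1)
  {2,3}:  v_{2} + v_{3} = 2·v_{4} ; sig = (2; 2)
  {3,6}:  v_{3} + v_{6} = 2·v_{7} ; sig = (2; 2)
  {4,5}:  v_{4} + v_{5} = 2·v_{2} ; sig = (2; 2)

Hence PRS(X_Σ) =
{ (2; —) ×2,  (2; 1) ×8,  (2; 1,1),  (2; 2) ×3 }


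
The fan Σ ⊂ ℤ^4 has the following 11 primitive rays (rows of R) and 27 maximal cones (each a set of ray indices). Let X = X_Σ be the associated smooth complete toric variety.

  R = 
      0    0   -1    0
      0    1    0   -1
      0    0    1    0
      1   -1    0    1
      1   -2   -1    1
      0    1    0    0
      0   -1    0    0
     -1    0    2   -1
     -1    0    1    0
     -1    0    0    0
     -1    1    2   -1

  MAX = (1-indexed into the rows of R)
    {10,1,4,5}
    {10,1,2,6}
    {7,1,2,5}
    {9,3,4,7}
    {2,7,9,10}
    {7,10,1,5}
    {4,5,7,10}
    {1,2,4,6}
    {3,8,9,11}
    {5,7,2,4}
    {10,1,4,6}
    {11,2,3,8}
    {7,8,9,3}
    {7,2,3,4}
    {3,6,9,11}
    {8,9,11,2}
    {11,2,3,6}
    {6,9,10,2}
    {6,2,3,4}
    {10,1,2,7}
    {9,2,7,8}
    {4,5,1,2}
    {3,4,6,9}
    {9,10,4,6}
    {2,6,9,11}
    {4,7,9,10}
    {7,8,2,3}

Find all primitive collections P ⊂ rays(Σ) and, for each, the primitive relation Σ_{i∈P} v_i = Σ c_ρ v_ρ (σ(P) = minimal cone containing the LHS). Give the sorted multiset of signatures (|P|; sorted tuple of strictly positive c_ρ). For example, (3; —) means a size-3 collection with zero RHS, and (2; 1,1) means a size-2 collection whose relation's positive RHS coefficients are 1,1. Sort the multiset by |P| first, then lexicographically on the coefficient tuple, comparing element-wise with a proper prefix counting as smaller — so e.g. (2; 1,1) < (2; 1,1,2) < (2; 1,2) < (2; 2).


Minimal non-faces — 22 found among 11 rays, 27 max cones:

  • {1,3}:  v_{1} + v_{3} = 0  →  sig = (2; —)
  • {6,7}:  v_{6} + v_{7} = 0  →  sig = (2; —)
  • {1,9}:  v_{1} + v_{9} = v_{10}  →  sig = (2; 1)
  • {3,10}:  v_{3} + v_{10} = v_{9}  →  sig = (2; 1)
  • {6,8}:  v_{6} + v_{8} = v_{11}  →  sig = (2; 1)
  • {7,11}:  v_{7} + v_{11} = v_{8}  →  sig = (2; 1)
  • {1,11}:  v_{1} + v_{11} = v_{2} + v_{9}  →  sig = (2; 1,1)
  • {3,5}:  v_{3} + v_{5} = v_{4} + v_{7}  →  sig = (2; 1,1)
  • {5,6}:  v_{5} + v_{6} = v_{1} + v_{4}  →  sig = (2; 1,1)
  • {5,11}:  v_{5} + v_{11} = v_{3} + v_{7}  →  sig = (2; 1,1)
  • {1,8}:  v_{1} + v_{8} = v_{2} + v_{7} + v_{9}  →  sig = (2; 1,1,1)
  • {5,9}:  v_{5} + v_{9} = v_{4} + v_{7} + v_{10}  →  sig = (2; 1,1,1)
  • {8,10}:  v_{8} + v_{10} = v_{2} + v_{7} + 2·v_{9}  →  sig = (2; 1,1,2)
  • {4,8}:  v_{4} + v_{8} = 2·v_{3} + v_{7}  →  sig = (2; 1,2)
  • {5,8}:  v_{5} + v_{8} = v_{3} + 2·v_{7}  →  sig = (2; 1,2)
  • {10,11}:  v_{10} + v_{11} = v_{2} + 2·v_{9}  →  sig = (2; 1,2)
  • {4,11}:  v_{4} + v_{11} = 2·v_{3}  →  sig = (2; 2)
  • {2,4,10}:  v_{2} + v_{4} + v_{10} = 0  →  sig = (3; —)
  • {1,4,7}:  v_{1} + v_{4} + v_{7} = v_{5}  →  sig = (3; 1)
  • {2,3,9}:  v_{2} + v_{3} + v_{9} = v_{11}  →  sig = (3; 1)
  • {2,4,9}:  v_{2} + v_{4} + v_{9} = v_{3}  →  sig = (3; 1)
  • {2,5,10}:  v_{2} + v_{5} + v_{10} = v_{1} + v_{7}  →  sig = (3; 1,1)

so the primitive-relation signature multiset is
    (2; —)
    (2; —)
    (2; 1)
    (2; 1)
    (2; 1)
    (2; 1)
    (2; 1,1)
    (2; 1,1)
    (2; 1,1)
    (2; 1,1)
    (2; 1,1,1)
    (2; 1,1,1)
    (2; 1,1,2)
    (2; 1,2)
    (2; 1,2)
    (2; 1,2)
    (2; 2)
    (3; —)
    (3; 1)
    (3; 1)
    (3; 1)
    (3; 1,1)


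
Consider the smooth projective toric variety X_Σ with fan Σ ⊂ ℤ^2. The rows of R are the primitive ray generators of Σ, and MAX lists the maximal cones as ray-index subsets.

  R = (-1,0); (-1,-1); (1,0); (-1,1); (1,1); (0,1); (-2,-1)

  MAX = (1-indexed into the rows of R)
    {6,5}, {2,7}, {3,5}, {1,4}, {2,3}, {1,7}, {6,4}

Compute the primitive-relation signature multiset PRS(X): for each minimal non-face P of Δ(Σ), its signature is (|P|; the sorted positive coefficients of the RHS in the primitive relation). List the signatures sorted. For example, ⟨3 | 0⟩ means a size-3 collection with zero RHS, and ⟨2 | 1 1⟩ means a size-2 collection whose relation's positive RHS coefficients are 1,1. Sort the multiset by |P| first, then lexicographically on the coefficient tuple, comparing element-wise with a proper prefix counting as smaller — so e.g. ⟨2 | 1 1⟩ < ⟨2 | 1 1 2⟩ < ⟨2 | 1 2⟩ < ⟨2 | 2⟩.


14 collections generate NE(X_Σ); each relation:

  P={1,3}:  v_{1} + v_{3} = 0 ; sig = ⟨2 | 0⟩
  P={2,5}:  v_{2} + v_{5} = 0 ; sig = ⟨2 | 0⟩
  P={1,2}:  v_{1} + v_{2} = v_{7} ; sig = ⟨2 | 1⟩
  P={1,5}:  v_{1} + v_{5} = v_{6} ; sig = ⟨2 | 1⟩
  P={1,6}:  v_{1} + v_{6} = v_{4} ; sig = ⟨2 | 1⟩
  P={2,6}:  v_{2} + v_{6} = v_{1} ; sig = ⟨2 | 1⟩
  P={3,4}:  v_{3} + v_{4} = v_{6} ; sig = ⟨2 | 1⟩
  P={3,6}:  v_{3} + v_{6} = v_{5} ; sig = ⟨2 | 1⟩
  P={3,7}:  v_{3} + v_{7} = v_{2} ; sig = ⟨2 | 1⟩
  P={5,7}:  v_{5} + v_{7} = v_{1} ; sig = ⟨2 | 1⟩
  P={2,4}:  v_{2} + v_{4} = 2·v_{1} ; sig = ⟨2 | 2⟩
  P={4,5}:  v_{4} + v_{5} = 2·v_{6} ; sig = ⟨2 | 2⟩
  P={6,7}:  v_{6} + v_{7} = 2·v_{1} ; sig = ⟨2 | 2⟩
  P={4,7}:  v_{4} + v_{7} = 3·v_{1} ; sig = ⟨2 | 3⟩

Hence PRS(X_Σ) =
    |P|=2: 14 collections, coeffs (), (), (1), (1), (1), (1), (1), (1), (1), (1), (2), (2), (2), (3)


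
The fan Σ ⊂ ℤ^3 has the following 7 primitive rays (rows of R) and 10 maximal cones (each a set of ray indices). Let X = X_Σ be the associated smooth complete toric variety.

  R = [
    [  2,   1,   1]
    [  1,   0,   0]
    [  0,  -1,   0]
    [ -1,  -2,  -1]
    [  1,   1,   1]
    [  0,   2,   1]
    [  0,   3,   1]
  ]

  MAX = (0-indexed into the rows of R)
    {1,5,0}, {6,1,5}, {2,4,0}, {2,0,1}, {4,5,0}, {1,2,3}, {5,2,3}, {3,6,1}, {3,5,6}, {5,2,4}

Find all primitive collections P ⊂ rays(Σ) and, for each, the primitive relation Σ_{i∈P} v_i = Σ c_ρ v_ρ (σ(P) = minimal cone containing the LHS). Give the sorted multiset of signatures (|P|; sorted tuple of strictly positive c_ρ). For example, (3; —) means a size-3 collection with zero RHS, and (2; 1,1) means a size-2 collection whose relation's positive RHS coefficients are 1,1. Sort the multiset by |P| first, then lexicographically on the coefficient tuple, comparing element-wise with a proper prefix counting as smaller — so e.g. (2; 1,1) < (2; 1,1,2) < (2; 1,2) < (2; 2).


9 minimal non-faces of Δ(Σ) (on 7 rays):

  • {1,4}:  v_{1} + v_{4} = v_{0} ; sig = (2; 1)
  • {2,6}:  v_{2} + v_{6} = v_{5} ; sig = (2; 1)
  • {3,4}:  v_{3} + v_{4} = v_{2} ; sig = (2; 1)
  • {0,3}:  v_{0} + v_{3} = v_{1} + v_{2} ; sig = (2; 1,1)
  • {4,6}:  v_{4} + v_{6} = v_{1} + 2·v_{5} ; sig = (2; 1,2)
  • {0,6}:  v_{0} + v_{6} = 2·v_{1} + 2·v_{5} ; sig = (2; 2,2)
  • {1,3,5}:  v_{1} + v_{3} + v_{5} = 0 ; sig = (3; —)
  • {1,2,5}:  v_{1} + v_{2} + v_{5} = v_{4} ; sig = (3; 1)
  • {0,2,5}:  v_{0} + v_{2} + v_{5} = 2·v_{4} ; sig = (3; 2)

Signatures (|P|; sorted positive RHS coefficients), sorted:
[(2; 1), (2; 1), (2; 1), (2; 1,1), (2; 1,2), (2; 2,2), (3; —), (3; 1), (3; 2)]


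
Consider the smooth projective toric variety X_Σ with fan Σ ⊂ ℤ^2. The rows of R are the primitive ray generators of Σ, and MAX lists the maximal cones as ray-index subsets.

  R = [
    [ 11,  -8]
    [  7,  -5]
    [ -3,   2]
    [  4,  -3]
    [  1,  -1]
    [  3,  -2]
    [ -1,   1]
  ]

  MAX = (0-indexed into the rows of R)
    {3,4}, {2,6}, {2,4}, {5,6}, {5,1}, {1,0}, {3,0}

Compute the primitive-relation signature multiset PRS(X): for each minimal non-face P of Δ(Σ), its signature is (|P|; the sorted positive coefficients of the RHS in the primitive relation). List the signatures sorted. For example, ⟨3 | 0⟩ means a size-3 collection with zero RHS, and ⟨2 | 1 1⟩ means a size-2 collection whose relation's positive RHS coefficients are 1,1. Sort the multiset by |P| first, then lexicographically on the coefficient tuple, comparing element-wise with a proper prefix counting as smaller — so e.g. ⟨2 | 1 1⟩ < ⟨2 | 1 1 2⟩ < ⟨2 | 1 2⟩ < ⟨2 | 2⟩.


Minimal non-faces — 14 found among 7 rays, 7 max cones:

  P={2,5}:  v_{2} + v_{5} = 0  ⇒ sig = ⟨2 | 0⟩
  P={4,6}:  v_{4} + v_{6} = 0  ⇒ sig = ⟨2 | 0⟩
  P={1,2}:  v_{1} + v_{2} = v_{3}  ⇒ sig = ⟨2 | 1⟩
  P={1,3}:  v_{1} + v_{3} = v_{0}  ⇒ sig = ⟨2 | 1⟩
  P={2,3}:  v_{2} + v_{3} = v_{4}  ⇒ sig = ⟨2 | 1⟩
  P={3,5}:  v_{3} + v_{5} = v_{1}  ⇒ sig = ⟨2 | 1⟩
  P={3,6}:  v_{3} + v_{6} = v_{5}  ⇒ sig = ⟨2 | 1⟩
  P={4,5}:  v_{4} + v_{5} = v_{3}  ⇒ sig = ⟨2 | 1⟩
  P={0,6}:  v_{0} + v_{6} = v_{1} + v_{5}  ⇒ sig = ⟨2 | 1 1⟩
  P={0,2}:  v_{0} + v_{2} = 2·v_{3}  ⇒ sig = ⟨2 | 2⟩
  P={0,5}:  v_{0} + v_{5} = 2·v_{1}  ⇒ sig = ⟨2 | 2⟩
  P={1,4}:  v_{1} + v_{4} = 2·v_{3}  ⇒ sig = ⟨2 | 2⟩
  P={1,6}:  v_{1} + v_{6} = 2·v_{5}  ⇒ sig = ⟨2 | 2⟩
  P={0,4}:  v_{0} + v_{4} = 3·v_{3}  ⇒ sig = ⟨2 | 3⟩

Sorted signature multiset PRS(X):
[⟨2 | 0⟩, ⟨2 | 0⟩, ⟨2 | 1⟩, ⟨2 | 1⟩, ⟨2 | 1⟩, ⟨2 | 1⟩, ⟨2 | 1⟩, ⟨2 | 1⟩, ⟨2 | 1 1⟩, ⟨2 | 2⟩, ⟨2 | 2⟩, ⟨2 | 2⟩, ⟨2 | 2⟩, ⟨2 | 3⟩]


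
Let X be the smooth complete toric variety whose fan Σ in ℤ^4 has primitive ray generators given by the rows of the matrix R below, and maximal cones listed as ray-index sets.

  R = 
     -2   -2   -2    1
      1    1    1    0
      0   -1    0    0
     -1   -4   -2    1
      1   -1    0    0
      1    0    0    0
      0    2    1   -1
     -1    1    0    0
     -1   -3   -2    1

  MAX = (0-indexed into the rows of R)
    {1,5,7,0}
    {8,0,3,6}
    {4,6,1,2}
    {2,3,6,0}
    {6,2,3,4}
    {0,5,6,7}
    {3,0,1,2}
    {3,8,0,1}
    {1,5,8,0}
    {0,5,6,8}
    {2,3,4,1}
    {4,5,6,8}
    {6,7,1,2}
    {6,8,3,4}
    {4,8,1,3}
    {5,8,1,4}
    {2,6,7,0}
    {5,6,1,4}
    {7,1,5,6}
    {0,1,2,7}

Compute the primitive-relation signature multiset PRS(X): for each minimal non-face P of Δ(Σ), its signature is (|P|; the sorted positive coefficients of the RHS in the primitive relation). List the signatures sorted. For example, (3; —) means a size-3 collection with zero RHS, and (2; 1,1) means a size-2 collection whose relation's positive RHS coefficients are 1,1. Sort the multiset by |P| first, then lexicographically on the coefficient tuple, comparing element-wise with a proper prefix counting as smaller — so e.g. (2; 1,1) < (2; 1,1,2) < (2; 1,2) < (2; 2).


Primitive collections (10):

  P = {4,7}:  v_{4} + v_{7} = 0  →  sig = (2; —)
  P = {0,4}:  v_{0} + v_{4} = v_{8}  →  sig = (2; 1)
  P = {2,5}:  v_{2} + v_{5} = v_{4}  →  sig = (2; 1)
  P = {2,8}:  v_{2} + v_{8} = v_{3}  →  sig = (2; 1)
  P = {7,8}:  v_{7} + v_{8} = v_{0}  →  sig = (2; 1)
  P = {3,5}:  v_{3} + v_{5} = v_{4} + v_{8}  →  sig = (2; 1,1)
  P = {3,7}:  v_{3} + v_{7} = v_{0} + v_{2}  →  sig = (2; 1,1)
  P = {1,6,8}:  v_{1} + v_{6} + v_{8} = 0  →  sig = (3; —)
  P = {0,1,6}:  v_{0} + v_{1} + v_{6} = v_{7}  →  sig = (3; 1)
  P = {1,3,6}:  v_{1} + v_{3} + v_{6} = v_{2}  →  sig = (3; 1)

so the primitive-relation signature multiset is
{ (2; —),  (2; 1) ×4,  (2; 1,1) ×2,  (3; —),  (3; 1) ×2 }


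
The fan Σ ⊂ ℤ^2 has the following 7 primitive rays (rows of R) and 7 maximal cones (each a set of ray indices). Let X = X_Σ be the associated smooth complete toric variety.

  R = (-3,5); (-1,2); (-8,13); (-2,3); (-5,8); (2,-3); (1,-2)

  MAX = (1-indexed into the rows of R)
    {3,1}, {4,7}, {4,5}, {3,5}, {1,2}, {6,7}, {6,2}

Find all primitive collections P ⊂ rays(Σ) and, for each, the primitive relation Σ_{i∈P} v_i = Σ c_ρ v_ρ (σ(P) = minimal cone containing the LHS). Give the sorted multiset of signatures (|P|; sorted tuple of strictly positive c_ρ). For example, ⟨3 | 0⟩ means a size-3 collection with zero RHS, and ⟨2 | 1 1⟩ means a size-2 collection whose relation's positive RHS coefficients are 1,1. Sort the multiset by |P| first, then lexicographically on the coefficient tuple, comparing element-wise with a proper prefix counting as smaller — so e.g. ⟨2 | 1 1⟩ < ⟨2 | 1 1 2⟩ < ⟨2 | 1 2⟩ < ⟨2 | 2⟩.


Δ(Σ) — 7 vertices, 14 min non-faces:

  • {2,7}:  v_{2} + v_{7} = 0  →  sig = ⟨2 | 0⟩
  • {4,6}:  v_{4} + v_{6} = 0  →  sig = ⟨2 | 0⟩
  • {1,4}:  v_{1} + v_{4} = v_{5}  →  sig = ⟨2 | 1⟩
  • {1,5}:  v_{1} + v_{5} = v_{3}  →  sig = ⟨2 | 1⟩
  • {1,6}:  v_{1} + v_{6} = v_{2}  →  sig = ⟨2 | 1⟩
  • {1,7}:  v_{1} + v_{7} = v_{4}  →  sig = ⟨2 | 1⟩
  • {2,4}:  v_{2} + v_{4} = v_{1}  →  sig = ⟨2 | 1⟩
  • {5,6}:  v_{5} + v_{6} = v_{1}  →  sig = ⟨2 | 1⟩
  • {3,7}:  v_{3} + v_{7} = v_{4} + v_{5}  →  sig = ⟨2 | 1 1⟩
  • {2,5}:  v_{2} + v_{5} = 2·v_{1}  →  sig = ⟨2 | 2⟩
  • {3,4}:  v_{3} + v_{4} = 2·v_{5}  →  sig = ⟨2 | 2⟩
  • {3,6}:  v_{3} + v_{6} = 2·v_{1}  →  sig = ⟨2 | 2⟩
  • {5,7}:  v_{5} + v_{7} = 2·v_{4}  →  sig = ⟨2 | 2⟩
  • {2,3}:  v_{2} + v_{3} = 3·v_{1}  →  sig = ⟨2 | 3⟩

Hence PRS(X_Σ) =
[⟨2 | 0⟩, ⟨2 | 0⟩, ⟨2 | 1⟩, ⟨2 | 1⟩, ⟨2 | 1⟩, ⟨2 | 1⟩, ⟨2 | 1⟩, ⟨2 | 1⟩, ⟨2 | 1 1⟩, ⟨2 | 2⟩, ⟨2 | 2⟩, ⟨2 | 2⟩, ⟨2 | 2⟩, ⟨2 | 3⟩]


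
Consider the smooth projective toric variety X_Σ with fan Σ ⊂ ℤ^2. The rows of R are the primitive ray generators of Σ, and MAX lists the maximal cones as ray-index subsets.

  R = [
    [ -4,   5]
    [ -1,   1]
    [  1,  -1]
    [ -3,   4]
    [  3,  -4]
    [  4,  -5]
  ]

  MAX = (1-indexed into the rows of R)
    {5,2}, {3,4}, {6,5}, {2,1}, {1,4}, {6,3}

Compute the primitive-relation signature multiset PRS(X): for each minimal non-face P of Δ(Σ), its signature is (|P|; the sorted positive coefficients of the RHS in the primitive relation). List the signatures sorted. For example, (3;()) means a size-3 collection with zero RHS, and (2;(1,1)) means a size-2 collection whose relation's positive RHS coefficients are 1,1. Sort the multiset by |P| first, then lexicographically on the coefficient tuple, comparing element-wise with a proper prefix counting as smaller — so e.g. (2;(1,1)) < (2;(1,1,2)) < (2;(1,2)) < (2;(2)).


Δ(Σ) — 6 vertices, 9 min non-faces:

  P={1,6}:  v_{1} + v_{6} = 0 — sig = (2;())
  P={2,3}:  v_{2} + v_{3} = 0 — sig = (2;())
  P={4,5}:  v_{4} + v_{5} = 0 — sig = (2;())
  P={1,3}:  v_{1} + v_{3} = v_{4} — sig = (2;(1))
  P={1,5}:  v_{1} + v_{5} = v_{2} — sig = (2;(1))
  P={2,4}:  v_{2} + v_{4} = v_{1} — sig = (2;(1))
  P={2,6}:  v_{2} + v_{6} = v_{5} — sig = (2;(1))
  P={3,5}:  v_{3} + v_{5} = v_{6} — sig = (2;(1))
  P={4,6}:  v_{4} + v_{6} = v_{3} — sig = (2;(1))

Sorted signature multiset PRS(X):
    (2;())
    (2;())
    (2;())
    (2;(1))
    (2;(1))
    (2;(1))
    (2;(1))
    (2;(1))
    (2;(1))
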